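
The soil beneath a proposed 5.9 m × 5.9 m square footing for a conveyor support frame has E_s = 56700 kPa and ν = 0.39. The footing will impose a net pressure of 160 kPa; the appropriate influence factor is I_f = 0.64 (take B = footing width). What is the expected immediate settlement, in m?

Immediate (elastic) settlement: S_e = q·B·(1−ν²)/E_s · I_f.
S_e = 160 × 5.9 × (1 − 0.39²) / 56700 × 0.64
    = 160 × 5.9 × 0.8479 / 56700 × 0.64
    = 0.009035 m

S_e ≈ 0.00903 m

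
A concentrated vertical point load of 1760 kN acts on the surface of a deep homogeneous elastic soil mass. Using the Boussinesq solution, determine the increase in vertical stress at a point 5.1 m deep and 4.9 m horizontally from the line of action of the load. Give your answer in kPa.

Δσ_z ≈ 6.3 kPa

Boussinesq vertical stress below a point load on an elastic half-space:
Δσ_z = 3P/(2πz²) · [1 + (r/z)²]^(−5/2)
r/z = 4.9/5.1 = 0.96078; [1+(r/z)²]^(−5/2) = 0.19498.
Δσ_z = 3×1760/(2π×5.1²) × 0.19498 = 32.308 × 0.19498 = 6.299 kPa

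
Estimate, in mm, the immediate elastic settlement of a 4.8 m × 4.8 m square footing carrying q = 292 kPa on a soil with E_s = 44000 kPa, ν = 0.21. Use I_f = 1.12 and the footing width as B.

S_e ≈ 34.1 mm

Immediate (elastic) settlement: S_e = q·B·(1−ν²)/E_s · I_f.
S_e = 292 × 4.8 × (1 − 0.21²) / 44000 × 1.12
    = 292 × 4.8 × 0.9559 / 44000 × 1.12
    = 0.0341 m = 34.1 mm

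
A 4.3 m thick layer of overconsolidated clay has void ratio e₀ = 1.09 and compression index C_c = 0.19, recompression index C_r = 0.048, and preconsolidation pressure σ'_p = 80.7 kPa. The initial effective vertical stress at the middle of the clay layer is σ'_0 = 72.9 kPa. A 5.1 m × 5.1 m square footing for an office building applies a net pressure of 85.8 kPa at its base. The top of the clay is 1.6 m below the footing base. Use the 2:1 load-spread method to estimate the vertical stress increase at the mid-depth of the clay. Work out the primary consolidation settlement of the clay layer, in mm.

S_c ≈ 43.1 mm

Mid-depth of clay below the footing base: z = 1.6 + 4.3/2 = 3.75 m.
Stress increase at mid-clay by the 2:1 spreading method:
Δσ = qBL/((B+z)(L+z)) = 85.8×5.1×5.1/((5.1+3.75)(5.1+3.75)) = 28.493 kPa
Final effective stress: σ'_f = 72.9 + 28.493 = 101.39 kPa.
σ'_f = 101.39 > σ'_p = 80.7 kPa, so the stress path crosses the preconsolidation pressure — recompression up to σ'_p, then virgin compression beyond:
S_c = H/(1+e₀)·[C_r·log₁₀(σ'_p/σ'_0) + C_c·log₁₀(σ'_f/σ'_p)]
    = 4.3/2.09 × [0.048×log₁₀(80.7/72.9) + 0.19×log₁₀(101.39/80.7)]
    = 2.0574 × [0.002119 + 0.018833] = 0.04311 m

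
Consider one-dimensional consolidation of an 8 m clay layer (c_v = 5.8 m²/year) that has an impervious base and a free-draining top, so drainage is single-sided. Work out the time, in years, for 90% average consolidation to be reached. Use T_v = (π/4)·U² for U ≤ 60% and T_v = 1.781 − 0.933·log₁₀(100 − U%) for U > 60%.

Drainage path length: H_d = H = 8 m (single drainage).
U > 60%: T_v = 1.781 − 0.933·log₁₀(100 − 90) = 0.848.
t = T_v·H_d²/c_v = 0.848×8²/5.8 = 9.357 years.

t ≈ 9.36 years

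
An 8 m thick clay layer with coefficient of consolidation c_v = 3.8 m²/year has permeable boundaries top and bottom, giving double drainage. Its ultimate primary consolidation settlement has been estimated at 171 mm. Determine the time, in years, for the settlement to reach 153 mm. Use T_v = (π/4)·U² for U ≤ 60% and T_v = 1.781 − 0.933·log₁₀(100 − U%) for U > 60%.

t ≈ 3.48 years

Drainage path length: H_d = H/2 = 4 m (double drainage).
U = S(t)/S_ult = 153/171 = 0.8947.
U > 60%: T_v = 1.781 − 0.933·log₁₀(100 − 89.474) = 0.82722.
t = T_v·H_d²/c_v = 0.82722×4²/3.8 = 3.483 years.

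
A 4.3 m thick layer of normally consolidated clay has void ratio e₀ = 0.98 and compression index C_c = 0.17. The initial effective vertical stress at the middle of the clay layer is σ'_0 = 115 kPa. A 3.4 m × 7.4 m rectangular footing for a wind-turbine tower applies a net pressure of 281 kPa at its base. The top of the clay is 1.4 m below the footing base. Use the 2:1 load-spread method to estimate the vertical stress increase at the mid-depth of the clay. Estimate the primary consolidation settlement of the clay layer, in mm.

Mid-depth of clay below the footing base: z = 1.4 + 4.3/2 = 3.55 m.
Stress increase at mid-clay by the 2:1 spreading method:
Δσ = qBL/((B+z)(L+z)) = 281×3.4×7.4/((3.4+3.55)(7.4+3.55)) = 92.9 kPa
Final effective stress: σ'_f = σ'_0 + Δσ = 115 + 92.9 = 207.9 kPa.
Normally consolidated clay, so the full stress increment lies on the virgin compression line:
S_c = C_c·H/(1+e₀)·log₁₀(σ'_f/σ'_0) = 0.17×4.3/(1+0.98)×log₁₀(207.9/115)
    = 0.36919 × 0.25716 = 0.09494 m

S_c ≈ 94.9 mm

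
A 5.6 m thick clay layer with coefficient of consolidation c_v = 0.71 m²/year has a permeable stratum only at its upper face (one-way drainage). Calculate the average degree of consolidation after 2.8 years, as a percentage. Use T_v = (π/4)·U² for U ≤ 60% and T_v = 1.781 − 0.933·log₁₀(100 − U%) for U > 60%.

U ≈ 28.4 %

Drainage path length: H_d = H = 5.6 m (single drainage).
T_v = c_v·t/H_d² = 0.71×2.8/5.6² = 0.063393.
T_v = 0.063393 corresponds to the U ≤ 60% branch:
U = √(4T_v/π) = 0.2841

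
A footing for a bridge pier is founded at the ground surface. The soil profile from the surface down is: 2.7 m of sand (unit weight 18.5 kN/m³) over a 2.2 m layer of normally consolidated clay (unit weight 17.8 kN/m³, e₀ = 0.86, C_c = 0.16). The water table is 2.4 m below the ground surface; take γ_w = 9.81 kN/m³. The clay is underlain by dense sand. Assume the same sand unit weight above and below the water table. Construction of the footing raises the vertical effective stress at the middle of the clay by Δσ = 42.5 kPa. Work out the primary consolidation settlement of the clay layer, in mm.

S_c ≈ 46.5 mm

Mid-depth of clay below the ground surface: z = 2.7 + 2.2/2 = 3.8 m.
Total vertical stress at mid-clay: σ_v = 18.5×2.7 + 17.8×1.1 = 69.53 kPa.
Pore pressure: u = 9.81×(3.8 − 2.4) = 13.734 kPa.
Initial effective stress: σ'_0 = σ_v − u = 69.53 − 13.734 = 55.796 kPa.
Final effective stress: σ'_f = σ'_0 + Δσ = 55.796 + 42.5 = 98.296 kPa.
Normally consolidated clay, so the full stress increment lies on the virgin compression line:
S_c = C_c·H/(1+e₀)·log₁₀(σ'_f/σ'_0) = 0.16×2.2/(1+0.86)×log₁₀(98.296/55.796)
    = 0.18925 × 0.24593 = 0.04654 m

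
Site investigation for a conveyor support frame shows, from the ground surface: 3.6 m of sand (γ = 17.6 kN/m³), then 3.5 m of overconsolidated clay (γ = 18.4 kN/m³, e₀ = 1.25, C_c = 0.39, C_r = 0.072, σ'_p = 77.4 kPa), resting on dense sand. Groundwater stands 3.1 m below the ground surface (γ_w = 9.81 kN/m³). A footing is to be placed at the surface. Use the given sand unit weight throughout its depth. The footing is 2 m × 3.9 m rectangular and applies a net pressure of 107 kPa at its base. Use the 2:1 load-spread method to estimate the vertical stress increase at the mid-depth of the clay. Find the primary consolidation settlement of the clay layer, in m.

S_c ≈ 0.0296 m

Mid-depth of clay below the ground surface: z = 3.6 + 3.5/2 = 5.35 m.
Total vertical stress at mid-clay: σ_v = 17.6×3.6 + 18.4×1.75 = 95.56 kPa.
Pore pressure: u = 9.81×(5.35 − 3.1) = 22.073 kPa.
Initial effective stress: σ'_0 = σ_v − u = 95.56 − 22.073 = 73.487 kPa.
Stress increase at mid-clay by the 2:1 spreading method:
Δσ = qBL/((B+z)(L+z)) = 107×2×3.9/((2+5.35)(3.9+5.35)) = 12.276 kPa
Final effective stress: σ'_f = 73.487 + 12.276 = 85.763 kPa.
σ'_f = 85.763 > σ'_p = 77.4 kPa, so the stress path crosses the preconsolidation pressure — recompression up to σ'_p, then virgin compression beyond:
S_c = H/(1+e₀)·[C_r·log₁₀(σ'_p/σ'_0) + C_c·log₁₀(σ'_f/σ'_p)]
    = 3.5/2.25 × [0.072×log₁₀(77.4/73.487) + 0.39×log₁₀(85.763/77.4)]
    = 1.5556 × [0.0016222 + 0.017378] = 0.02956 m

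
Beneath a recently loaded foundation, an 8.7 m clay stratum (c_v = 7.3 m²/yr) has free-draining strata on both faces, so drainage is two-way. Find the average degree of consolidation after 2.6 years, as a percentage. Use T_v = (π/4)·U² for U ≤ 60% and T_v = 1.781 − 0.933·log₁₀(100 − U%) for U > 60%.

U ≈ 93.2 %

Drainage path length: H_d = H/2 = 4.35 m (double drainage).
T_v = c_v·t/H_d² = 7.3×2.6/4.35² = 1.003.
T_v = 1.003 corresponds to the U > 60% branch:
U = 1 − 10^((1.781 − T_v)/0.933)/100 = 0.9318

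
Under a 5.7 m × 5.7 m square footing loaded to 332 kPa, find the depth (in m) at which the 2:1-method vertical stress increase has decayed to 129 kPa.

z ≈ 3.44 m

2:1 spreading — at depth z the loaded area has grown by z in each plan dimension:
qB²/(B+z)² = Δσ_z ⇒ z = B(√(q/Δσ_z) − 1) = 5.7×(√(332/129) − 1) = 3.444 m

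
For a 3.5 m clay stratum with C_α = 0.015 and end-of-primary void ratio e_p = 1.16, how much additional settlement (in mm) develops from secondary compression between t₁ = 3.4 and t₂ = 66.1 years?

Secondary compression: S_s = C_α·H/(1+e_p)·log₁₀(t₂/t₁)
S_s = 0.015×3.5/(1+1.16)×log₁₀(66.1/3.4)
    = 0.02431 × 1.289 = 0.03132 m

S_s ≈ 31.3 mm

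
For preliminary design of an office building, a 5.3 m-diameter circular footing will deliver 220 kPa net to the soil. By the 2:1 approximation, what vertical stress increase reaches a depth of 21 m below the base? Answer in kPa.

By the 2:1 method the load spreads at 1 horizontal : 2 vertical, so at depth z the loaded area has grown by z in each plan dimension:
Δσ ≈ qD²/(D+z)² = 220×5.3²/(5.3+21)² = 8.9343 kPa

Δσ_z ≈ 8.93 kPa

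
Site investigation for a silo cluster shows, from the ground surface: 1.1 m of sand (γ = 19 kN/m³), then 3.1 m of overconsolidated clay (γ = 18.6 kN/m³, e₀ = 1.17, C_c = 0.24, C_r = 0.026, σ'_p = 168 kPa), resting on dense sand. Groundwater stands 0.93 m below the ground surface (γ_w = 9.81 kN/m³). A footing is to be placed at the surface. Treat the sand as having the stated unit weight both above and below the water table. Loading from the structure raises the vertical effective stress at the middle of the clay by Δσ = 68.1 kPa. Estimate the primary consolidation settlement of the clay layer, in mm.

S_c ≈ 18.1 mm

Mid-depth of clay below the ground surface: z = 1.1 + 3.1/2 = 2.65 m.
Total vertical stress at mid-clay: σ_v = 19×1.1 + 18.6×1.55 = 49.73 kPa.
Pore pressure: u = 9.81×(2.65 − 0.93) = 16.873 kPa.
Initial effective stress: σ'_0 = σ_v − u = 49.73 − 16.873 = 32.857 kPa.
Final effective stress: σ'_f = 32.857 + 68.1 = 100.96 kPa.
σ'_f = 100.96 ≤ σ'_p = 168 kPa, so the clay remains overconsolidated and only the recompression index applies:
S_c = C_r·H/(1+e₀)·log₁₀(σ'_f/σ'_0) = 0.026×3.1/2.17×log₁₀(100.96/32.857)
    = 0.037144 × 0.48752 = 0.01811 m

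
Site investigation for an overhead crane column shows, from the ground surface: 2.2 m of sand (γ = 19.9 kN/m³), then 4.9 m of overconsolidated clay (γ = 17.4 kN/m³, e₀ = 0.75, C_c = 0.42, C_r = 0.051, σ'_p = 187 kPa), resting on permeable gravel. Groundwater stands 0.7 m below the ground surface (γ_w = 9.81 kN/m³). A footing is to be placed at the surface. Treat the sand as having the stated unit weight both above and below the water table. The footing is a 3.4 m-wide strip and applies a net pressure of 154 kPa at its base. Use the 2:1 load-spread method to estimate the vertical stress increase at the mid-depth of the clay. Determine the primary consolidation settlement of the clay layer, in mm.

S_c ≈ 53.4 mm

Mid-depth of clay below the ground surface: z = 2.2 + 4.9/2 = 4.65 m.
Total vertical stress at mid-clay: σ_v = 19.9×2.2 + 17.4×2.45 = 86.41 kPa.
Pore pressure: u = 9.81×(4.65 − 0.7) = 38.75 kPa.
Initial effective stress: σ'_0 = σ_v − u = 86.41 − 38.75 = 47.66 kPa.
Stress increase at mid-clay by the 2:1 spreading method:
Δσ = qB/(B+z) = 154×3.4/(3.4+4.65) = 65.043 kPa
Final effective stress: σ'_f = 47.66 + 65.043 = 112.7 kPa.
σ'_f = 112.7 ≤ σ'_p = 187 kPa, so the clay remains overconsolidated and only the recompression index applies:
S_c = C_r·H/(1+e₀)·log₁₀(σ'_f/σ'_0) = 0.051×4.9/1.75×log₁₀(112.7/47.66)
    = 0.1428 × 0.37377 = 0.05337 m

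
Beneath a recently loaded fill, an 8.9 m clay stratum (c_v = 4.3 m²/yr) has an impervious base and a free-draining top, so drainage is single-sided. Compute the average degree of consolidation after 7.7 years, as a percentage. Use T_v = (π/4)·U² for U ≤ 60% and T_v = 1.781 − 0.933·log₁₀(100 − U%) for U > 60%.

U ≈ 71.1 %

Drainage path length: H_d = H = 8.9 m (single drainage).
T_v = c_v·t/H_d² = 4.3×7.7/8.9² = 0.418.
T_v = 0.418 corresponds to the U > 60% branch:
U = 1 − 10^((1.781 − T_v)/0.933)/100 = 0.711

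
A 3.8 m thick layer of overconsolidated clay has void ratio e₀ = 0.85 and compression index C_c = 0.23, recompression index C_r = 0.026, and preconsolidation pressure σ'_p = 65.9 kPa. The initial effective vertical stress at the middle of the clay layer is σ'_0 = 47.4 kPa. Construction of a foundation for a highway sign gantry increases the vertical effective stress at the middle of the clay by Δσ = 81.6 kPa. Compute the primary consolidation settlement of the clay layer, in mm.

Final effective stress: σ'_f = 47.4 + 81.6 = 129 kPa.
σ'_f = 129 > σ'_p = 65.9 kPa, so the stress path crosses the preconsolidation pressure — recompression up to σ'_p, then virgin compression beyond:
S_c = H/(1+e₀)·[C_r·log₁₀(σ'_p/σ'_0) + C_c·log₁₀(σ'_f/σ'_p)]
    = 3.8/1.85 × [0.026×log₁₀(65.9/47.4) + 0.23×log₁₀(129/65.9)]
    = 2.0541 × [0.0037208 + 0.067092] = 0.1455 m

S_c ≈ 145 mm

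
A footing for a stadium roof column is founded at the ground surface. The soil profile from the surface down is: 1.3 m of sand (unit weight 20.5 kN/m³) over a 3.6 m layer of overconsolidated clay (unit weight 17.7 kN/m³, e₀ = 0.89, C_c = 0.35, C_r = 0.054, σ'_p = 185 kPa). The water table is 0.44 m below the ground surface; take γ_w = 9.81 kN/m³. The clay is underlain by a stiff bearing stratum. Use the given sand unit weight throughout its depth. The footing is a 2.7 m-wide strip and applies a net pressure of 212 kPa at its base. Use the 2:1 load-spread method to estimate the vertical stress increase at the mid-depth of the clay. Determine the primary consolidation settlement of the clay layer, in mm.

Mid-depth of clay below the ground surface: z = 1.3 + 3.6/2 = 3.1 m.
Total vertical stress at mid-clay: σ_v = 20.5×1.3 + 17.7×1.8 = 58.51 kPa.
Pore pressure: u = 9.81×(3.1 − 0.44) = 26.095 kPa.
Initial effective stress: σ'_0 = σ_v − u = 58.51 − 26.095 = 32.415 kPa.
Stress increase at mid-clay by the 2:1 spreading method:
Δσ = qB/(B+z) = 212×2.7/(2.7+3.1) = 98.69 kPa
Final effective stress: σ'_f = 32.415 + 98.69 = 131.1 kPa.
σ'_f = 131.1 ≤ σ'_p = 185 kPa, so the clay remains overconsolidated and only the recompression index applies:
S_c = C_r·H/(1+e₀)·log₁₀(σ'_f/σ'_0) = 0.054×3.6/1.89×log₁₀(131.1/32.415)
    = 0.10286 × 0.60686 = 0.06242 m

S_c ≈ 62.4 mm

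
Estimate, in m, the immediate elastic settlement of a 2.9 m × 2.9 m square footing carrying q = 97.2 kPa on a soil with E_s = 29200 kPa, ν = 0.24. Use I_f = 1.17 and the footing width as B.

Immediate (elastic) settlement: S_e = q·B·(1−ν²)/E_s · I_f.
S_e = 97.2 × 2.9 × (1 − 0.24²) / 29200 × 1.17
    = 97.2 × 2.9 × 0.9424 / 29200 × 1.17
    = 0.01064 m

S_e ≈ 0.0106 m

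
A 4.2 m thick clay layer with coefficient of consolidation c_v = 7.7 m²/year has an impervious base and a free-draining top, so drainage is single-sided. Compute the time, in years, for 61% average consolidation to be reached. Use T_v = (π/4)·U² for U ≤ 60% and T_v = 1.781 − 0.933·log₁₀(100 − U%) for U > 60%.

t ≈ 0.679 years

Drainage path length: H_d = H = 4.2 m (single drainage).
U > 60%: T_v = 1.781 − 0.933·log₁₀(100 − 61) = 0.29654.
t = T_v·H_d²/c_v = 0.29654×4.2²/7.7 = 0.6793 years.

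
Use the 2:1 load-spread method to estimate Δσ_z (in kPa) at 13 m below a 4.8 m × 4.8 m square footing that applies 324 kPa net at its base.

By the 2:1 method the load spreads at 1 horizontal : 2 vertical, so at depth z the loaded area has grown by z in each plan dimension:
Δσ = qBL/((B+z)(L+z)) = 324×4.8×4.8/((4.8+13)(4.8+13)) = 23.561 kPa

Δσ_z ≈ 23.6 kPa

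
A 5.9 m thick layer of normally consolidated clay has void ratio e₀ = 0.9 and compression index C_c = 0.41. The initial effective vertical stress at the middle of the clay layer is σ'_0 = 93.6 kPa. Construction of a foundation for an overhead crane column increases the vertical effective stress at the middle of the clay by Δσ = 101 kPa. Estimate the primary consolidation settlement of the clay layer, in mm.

S_c ≈ 405 mm

Final effective stress: σ'_f = σ'_0 + Δσ = 93.6 + 101 = 194.6 kPa.
Normally consolidated clay, so the full stress increment lies on the virgin compression line:
S_c = C_c·H/(1+e₀)·log₁₀(σ'_f/σ'_0) = 0.41×5.9/(1+0.9)×log₁₀(194.6/93.6)
    = 1.2732 × 0.31787 = 0.4047 m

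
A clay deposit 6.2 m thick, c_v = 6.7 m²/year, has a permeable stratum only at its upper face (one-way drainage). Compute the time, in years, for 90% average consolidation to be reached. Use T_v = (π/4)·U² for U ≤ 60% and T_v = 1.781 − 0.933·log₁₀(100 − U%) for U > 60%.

Drainage path length: H_d = H = 6.2 m (single drainage).
U > 60%: T_v = 1.781 − 0.933·log₁₀(100 − 90) = 0.848.
t = T_v·H_d²/c_v = 0.848×6.2²/6.7 = 4.865 years.

t ≈ 4.87 years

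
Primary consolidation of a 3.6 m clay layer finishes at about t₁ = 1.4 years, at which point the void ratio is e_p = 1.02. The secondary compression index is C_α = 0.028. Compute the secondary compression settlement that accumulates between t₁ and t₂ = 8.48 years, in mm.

S_s ≈ 39 mm

Secondary compression: S_s = C_α·H/(1+e_p)·log₁₀(t₂/t₁)
S_s = 0.028×3.6/(1+1.02)×log₁₀(8.48/1.4)
    = 0.0499 × 0.7823 = 0.03904 m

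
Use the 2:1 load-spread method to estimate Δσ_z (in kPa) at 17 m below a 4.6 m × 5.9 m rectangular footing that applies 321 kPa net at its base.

By the 2:1 method the load spreads at 1 horizontal : 2 vertical, so at depth z the loaded area has grown by z in each plan dimension:
Δσ = qBL/((B+z)(L+z)) = 321×4.6×5.9/((4.6+17)(5.9+17)) = 17.613 kPa

Δσ_z ≈ 17.6 kPa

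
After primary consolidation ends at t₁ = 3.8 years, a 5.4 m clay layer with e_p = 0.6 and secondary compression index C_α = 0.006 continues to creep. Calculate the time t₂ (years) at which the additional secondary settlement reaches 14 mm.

t₂ ≈ 18.7 years

S_s = C_α·H/(1+e_p)·log₁₀(t₂/t₁) ⇒ log₁₀(t₂/t₁) = S_s·(1+e_p)/(C_α·H).
log₁₀(t₂/t₁) = 0.014 × (1+0.6) / (0.006×5.4) = 0.6914
t₂ = t₁ × 10^0.6914 = 3.8 × 4.913 = 18.67 years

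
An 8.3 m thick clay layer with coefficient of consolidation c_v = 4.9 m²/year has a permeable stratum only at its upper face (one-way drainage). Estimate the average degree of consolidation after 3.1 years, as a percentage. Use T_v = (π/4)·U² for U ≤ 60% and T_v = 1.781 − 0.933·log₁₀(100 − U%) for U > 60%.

U ≈ 53 %

Drainage path length: H_d = H = 8.3 m (single drainage).
T_v = c_v·t/H_d² = 4.9×3.1/8.3² = 0.2205.
T_v = 0.2205 corresponds to the U ≤ 60% branch:
U = √(4T_v/π) = 0.5299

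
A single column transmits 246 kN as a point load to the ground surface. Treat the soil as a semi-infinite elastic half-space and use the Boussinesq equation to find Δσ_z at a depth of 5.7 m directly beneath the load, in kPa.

Boussinesq vertical stress below a point load on an elastic half-space:
Δσ_z = 3P/(2πz²) · [1 + (r/z)²]^(−5/2)
r/z = 0/5.7 = 0; [1+(r/z)²]^(−5/2) = 1.
Δσ_z = 3×246/(2π×5.7²) × 1 = 3.6152 × 1 = 3.615 kPa

Δσ_z ≈ 3.62 kPa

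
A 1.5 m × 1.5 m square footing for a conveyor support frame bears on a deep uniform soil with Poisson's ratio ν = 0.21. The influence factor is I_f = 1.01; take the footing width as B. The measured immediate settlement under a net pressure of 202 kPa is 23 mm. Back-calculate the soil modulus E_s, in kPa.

E_s ≈ 12700 kPa

S_e = q·B·(1−ν²)/E_s · I_f  ⇒  E_s = q·B·(1−ν²)·I_f / S_e.
E_s = 202 × 1.5 × 0.9559 × 1.01 / 0.023 = 12720 kPa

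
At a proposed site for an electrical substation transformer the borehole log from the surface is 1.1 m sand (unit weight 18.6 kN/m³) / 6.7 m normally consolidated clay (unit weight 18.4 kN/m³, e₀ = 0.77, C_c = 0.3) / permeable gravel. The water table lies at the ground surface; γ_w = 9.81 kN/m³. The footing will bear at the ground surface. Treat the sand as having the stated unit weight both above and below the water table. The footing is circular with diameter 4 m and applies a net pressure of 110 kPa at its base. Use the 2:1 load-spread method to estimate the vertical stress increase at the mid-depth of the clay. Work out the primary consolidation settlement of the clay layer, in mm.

Mid-depth of clay below the ground surface: z = 1.1 + 6.7/2 = 4.45 m.
Total vertical stress at mid-clay: σ_v = 18.6×1.1 + 18.4×3.35 = 82.1 kPa.
Pore pressure: u = 9.81×(4.45 − 0) = 43.655 kPa.
Initial effective stress: σ'_0 = σ_v − u = 82.1 − 43.655 = 38.445 kPa.
Stress increase at mid-clay by the 2:1 spreading method:
Δσ ≈ qD²/(D+z)² = 110×4²/(4+4.45)² = 24.649 kPa
Final effective stress: σ'_f = σ'_0 + Δσ = 38.445 + 24.649 = 63.094 kPa.
Normally consolidated clay, so the full stress increment lies on the virgin compression line:
S_c = C_c·H/(1+e₀)·log₁₀(σ'_f/σ'_0) = 0.3×6.7/(1+0.77)×log₁₀(63.094/38.445)
    = 1.1356 × 0.21515 = 0.2443 m

S_c ≈ 244 mm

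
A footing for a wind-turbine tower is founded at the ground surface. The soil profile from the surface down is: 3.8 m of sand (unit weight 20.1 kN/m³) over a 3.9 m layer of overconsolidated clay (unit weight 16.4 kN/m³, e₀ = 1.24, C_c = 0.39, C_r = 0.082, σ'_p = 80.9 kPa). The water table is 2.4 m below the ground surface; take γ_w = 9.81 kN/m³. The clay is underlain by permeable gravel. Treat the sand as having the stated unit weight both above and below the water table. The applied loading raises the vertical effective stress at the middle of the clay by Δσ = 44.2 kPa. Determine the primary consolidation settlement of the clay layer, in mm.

Mid-depth of clay below the ground surface: z = 3.8 + 3.9/2 = 5.75 m.
Total vertical stress at mid-clay: σ_v = 20.1×3.8 + 16.4×1.95 = 108.36 kPa.
Pore pressure: u = 9.81×(5.75 − 2.4) = 32.864 kPa.
Initial effective stress: σ'_0 = σ_v − u = 108.36 − 32.864 = 75.496 kPa.
Final effective stress: σ'_f = 75.496 + 44.2 = 119.7 kPa.
σ'_f = 119.7 > σ'_p = 80.9 kPa, so the stress path crosses the preconsolidation pressure — recompression up to σ'_p, then virgin compression beyond:
S_c = H/(1+e₀)·[C_r·log₁₀(σ'_p/σ'_0) + C_c·log₁₀(σ'_f/σ'_p)]
    = 3.9/2.24 × [0.082×log₁₀(80.9/75.496) + 0.39×log₁₀(119.7/80.9)]
    = 1.7411 × [0.002462 + 0.066357] = 0.1198 m

S_c ≈ 120 mm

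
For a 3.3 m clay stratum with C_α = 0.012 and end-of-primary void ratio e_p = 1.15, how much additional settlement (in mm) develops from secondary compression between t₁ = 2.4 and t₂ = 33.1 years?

Secondary compression: S_s = C_α·H/(1+e_p)·log₁₀(t₂/t₁)
S_s = 0.012×3.3/(1+1.15)×log₁₀(33.1/2.4)
    = 0.01842 × 1.14 = 0.02099 m

S_s ≈ 21 mm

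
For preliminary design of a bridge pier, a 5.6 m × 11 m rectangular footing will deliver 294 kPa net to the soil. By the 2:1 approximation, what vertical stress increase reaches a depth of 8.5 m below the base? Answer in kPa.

Δσ_z ≈ 65.9 kPa

By the 2:1 method the load spreads at 1 horizontal : 2 vertical, so at depth z the loaded area has grown by z in each plan dimension:
Δσ = qBL/((B+z)(L+z)) = 294×5.6×11/((5.6+8.5)(11+8.5)) = 65.868 kPa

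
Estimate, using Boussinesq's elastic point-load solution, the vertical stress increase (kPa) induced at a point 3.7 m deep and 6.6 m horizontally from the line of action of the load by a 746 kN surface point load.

Δσ_z ≈ 0.728 kPa

Boussinesq vertical stress below a point load on an elastic half-space:
Δσ_z = 3P/(2πz²) · [1 + (r/z)²]^(−5/2)
r/z = 6.6/3.7 = 1.7838; [1+(r/z)²]^(−5/2) = 0.027962.
Δσ_z = 3×746/(2π×3.7²) × 0.027962 = 26.018 × 0.027962 = 0.7275 kPa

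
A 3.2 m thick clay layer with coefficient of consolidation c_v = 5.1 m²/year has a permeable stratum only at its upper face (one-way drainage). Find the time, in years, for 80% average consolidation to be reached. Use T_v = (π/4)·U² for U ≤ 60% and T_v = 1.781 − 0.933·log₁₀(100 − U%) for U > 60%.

Drainage path length: H_d = H = 3.2 m (single drainage).
U > 60%: T_v = 1.781 − 0.933·log₁₀(100 − 80) = 0.56714.
t = T_v·H_d²/c_v = 0.56714×3.2²/5.1 = 1.139 years.

t ≈ 1.14 years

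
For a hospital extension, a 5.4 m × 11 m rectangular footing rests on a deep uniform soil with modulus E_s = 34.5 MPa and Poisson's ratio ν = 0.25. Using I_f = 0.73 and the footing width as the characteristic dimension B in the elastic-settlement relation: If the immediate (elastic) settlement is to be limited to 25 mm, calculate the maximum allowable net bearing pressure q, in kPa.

q ≈ 233 kPa

E_s = 34.5 MPa = 34500 kPa.
S_e = q·B·(1−ν²)/E_s · I_f  ⇒  q = S_e·E_s / (B·(1−ν²)·I_f).
q = 0.025 × 34500 / (5.4 × 0.9375 × 0.73) = 233.4 kPa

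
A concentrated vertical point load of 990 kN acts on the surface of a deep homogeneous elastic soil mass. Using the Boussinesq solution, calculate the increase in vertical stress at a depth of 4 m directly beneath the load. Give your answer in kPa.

Δσ_z ≈ 29.5 kPa

Boussinesq vertical stress below a point load on an elastic half-space:
Δσ_z = 3P/(2πz²) · [1 + (r/z)²]^(−5/2)
r/z = 0/4 = 0; [1+(r/z)²]^(−5/2) = 1.
Δσ_z = 3×990/(2π×4²) × 1 = 29.543 × 1 = 29.54 kPa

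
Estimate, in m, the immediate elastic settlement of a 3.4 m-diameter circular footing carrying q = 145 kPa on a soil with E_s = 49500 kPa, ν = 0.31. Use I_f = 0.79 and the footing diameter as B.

S_e ≈ 0.00711 m

Immediate (elastic) settlement: S_e = q·B·(1−ν²)/E_s · I_f.
S_e = 145 × 3.4 × (1 − 0.31²) / 49500 × 0.79
    = 145 × 3.4 × 0.9039 / 49500 × 0.79
    = 0.007112 m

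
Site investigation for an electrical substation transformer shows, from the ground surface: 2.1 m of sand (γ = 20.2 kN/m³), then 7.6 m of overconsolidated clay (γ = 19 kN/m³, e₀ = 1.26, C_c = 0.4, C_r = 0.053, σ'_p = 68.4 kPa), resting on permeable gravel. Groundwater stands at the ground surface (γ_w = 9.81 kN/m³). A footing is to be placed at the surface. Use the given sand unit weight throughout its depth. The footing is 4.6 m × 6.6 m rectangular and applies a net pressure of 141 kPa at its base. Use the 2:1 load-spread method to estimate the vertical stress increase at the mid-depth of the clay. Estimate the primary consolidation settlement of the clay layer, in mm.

Mid-depth of clay below the ground surface: z = 2.1 + 7.6/2 = 5.9 m.
Total vertical stress at mid-clay: σ_v = 20.2×2.1 + 19×3.8 = 114.62 kPa.
Pore pressure: u = 9.81×(5.9 − 0) = 57.879 kPa.
Initial effective stress: σ'_0 = σ_v − u = 114.62 − 57.879 = 56.741 kPa.
Stress increase at mid-clay by the 2:1 spreading method:
Δσ = qBL/((B+z)(L+z)) = 141×4.6×6.6/((4.6+5.9)(6.6+5.9)) = 32.615 kPa
Final effective stress: σ'_f = 56.741 + 32.615 = 89.356 kPa.
σ'_f = 89.356 > σ'_p = 68.4 kPa, so the stress path crosses the preconsolidation pressure — recompression up to σ'_p, then virgin compression beyond:
S_c = H/(1+e₀)·[C_r·log₁₀(σ'_p/σ'_0) + C_c·log₁₀(σ'_f/σ'_p)]
    = 7.6/2.26 × [0.053×log₁₀(68.4/56.741) + 0.4×log₁₀(89.356/68.4)]
    = 3.3628 × [0.0043014 + 0.046427] = 0.1706 m

S_c ≈ 171 mm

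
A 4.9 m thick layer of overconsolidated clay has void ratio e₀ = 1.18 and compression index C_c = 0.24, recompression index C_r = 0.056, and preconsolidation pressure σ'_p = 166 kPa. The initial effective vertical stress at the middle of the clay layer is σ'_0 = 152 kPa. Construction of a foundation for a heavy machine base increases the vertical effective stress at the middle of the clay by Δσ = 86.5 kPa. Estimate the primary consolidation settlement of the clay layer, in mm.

S_c ≈ 89.7 mm

Final effective stress: σ'_f = 152 + 86.5 = 238.5 kPa.
σ'_f = 238.5 > σ'_p = 166 kPa, so the stress path crosses the preconsolidation pressure — recompression up to σ'_p, then virgin compression beyond:
S_c = H/(1+e₀)·[C_r·log₁₀(σ'_p/σ'_0) + C_c·log₁₀(σ'_f/σ'_p)]
    = 4.9/2.18 × [0.056×log₁₀(166/152) + 0.24×log₁₀(238.5/166)]
    = 2.2477 × [0.0021428 + 0.037771] = 0.08971 m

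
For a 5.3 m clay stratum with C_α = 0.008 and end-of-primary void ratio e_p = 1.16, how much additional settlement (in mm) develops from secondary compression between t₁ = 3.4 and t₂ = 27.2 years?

S_s ≈ 17.7 mm

Secondary compression: S_s = C_α·H/(1+e_p)·log₁₀(t₂/t₁)
S_s = 0.008×5.3/(1+1.16)×log₁₀(27.2/3.4)
    = 0.01963 × 0.9031 = 0.01773 m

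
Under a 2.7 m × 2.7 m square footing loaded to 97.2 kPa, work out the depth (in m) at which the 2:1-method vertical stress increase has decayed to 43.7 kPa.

z ≈ 1.33 m

2:1 spreading — at depth z the loaded area has grown by z in each plan dimension:
qB²/(B+z)² = Δσ_z ⇒ z = B(√(q/Δσ_z) − 1) = 2.7×(√(97.2/43.7) − 1) = 1.327 m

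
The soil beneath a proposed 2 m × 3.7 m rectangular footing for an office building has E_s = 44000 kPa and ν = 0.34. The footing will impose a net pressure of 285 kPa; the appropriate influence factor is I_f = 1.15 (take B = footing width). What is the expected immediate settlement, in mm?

Immediate (elastic) settlement: S_e = q·B·(1−ν²)/E_s · I_f.
S_e = 285 × 2 × (1 − 0.34²) / 44000 × 1.15
    = 285 × 2 × 0.8844 / 44000 × 1.15
    = 0.01318 m = 13.18 mm

S_e ≈ 13.2 mm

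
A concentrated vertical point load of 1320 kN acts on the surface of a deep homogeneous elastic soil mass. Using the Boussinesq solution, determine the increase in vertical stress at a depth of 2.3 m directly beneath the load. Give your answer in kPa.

Δσ_z ≈ 119 kPa

Boussinesq vertical stress below a point load on an elastic half-space:
Δσ_z = 3P/(2πz²) · [1 + (r/z)²]^(−5/2)
r/z = 0/2.3 = 0; [1+(r/z)²]^(−5/2) = 1.
Δσ_z = 3×1320/(2π×2.3²) × 1 = 119.14 × 1 = 119.1 kPa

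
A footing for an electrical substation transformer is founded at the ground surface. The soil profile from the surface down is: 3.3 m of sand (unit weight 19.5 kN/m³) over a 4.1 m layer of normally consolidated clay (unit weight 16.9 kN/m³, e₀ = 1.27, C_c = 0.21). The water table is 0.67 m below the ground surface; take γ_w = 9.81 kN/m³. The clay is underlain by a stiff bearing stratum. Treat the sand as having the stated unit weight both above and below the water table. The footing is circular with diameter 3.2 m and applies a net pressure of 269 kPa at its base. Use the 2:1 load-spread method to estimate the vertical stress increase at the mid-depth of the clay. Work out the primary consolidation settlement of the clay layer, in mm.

Mid-depth of clay below the ground surface: z = 3.3 + 4.1/2 = 5.35 m.
Total vertical stress at mid-clay: σ_v = 19.5×3.3 + 16.9×2.05 = 98.995 kPa.
Pore pressure: u = 9.81×(5.35 − 0.67) = 45.911 kPa.
Initial effective stress: σ'_0 = σ_v − u = 98.995 − 45.911 = 53.084 kPa.
Stress increase at mid-clay by the 2:1 spreading method:
Δσ ≈ qD²/(D+z)² = 269×3.2²/(3.2+5.35)² = 37.681 kPa
Final effective stress: σ'_f = σ'_0 + Δσ = 53.084 + 37.681 = 90.765 kPa.
Normally consolidated clay, so the full stress increment lies on the virgin compression line:
S_c = C_c·H/(1+e₀)·log₁₀(σ'_f/σ'_0) = 0.21×4.1/(1+1.27)×log₁₀(90.765/53.084)
    = 0.3793 × 0.23295 = 0.08836 m

S_c ≈ 88.4 mm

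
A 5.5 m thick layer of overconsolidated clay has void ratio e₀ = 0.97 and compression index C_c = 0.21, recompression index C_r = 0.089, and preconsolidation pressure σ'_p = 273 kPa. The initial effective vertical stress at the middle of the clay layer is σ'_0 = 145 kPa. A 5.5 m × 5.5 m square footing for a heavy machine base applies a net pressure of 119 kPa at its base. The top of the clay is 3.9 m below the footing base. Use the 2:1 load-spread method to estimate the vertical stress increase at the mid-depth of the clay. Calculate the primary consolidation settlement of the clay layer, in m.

S_c ≈ 0.0168 m

Mid-depth of clay below the footing base: z = 3.9 + 5.5/2 = 6.65 m.
Stress increase at mid-clay by the 2:1 spreading method:
Δσ = qBL/((B+z)(L+z)) = 119×5.5×5.5/((5.5+6.65)(5.5+6.65)) = 24.385 kPa
Final effective stress: σ'_f = 145 + 24.385 = 169.38 kPa.
σ'_f = 169.38 ≤ σ'_p = 273 kPa, so the clay remains overconsolidated and only the recompression index applies:
S_c = C_r·H/(1+e₀)·log₁₀(σ'_f/σ'_0) = 0.089×5.5/1.97×log₁₀(169.38/145)
    = 0.24848 × 0.067494 = 0.01677 m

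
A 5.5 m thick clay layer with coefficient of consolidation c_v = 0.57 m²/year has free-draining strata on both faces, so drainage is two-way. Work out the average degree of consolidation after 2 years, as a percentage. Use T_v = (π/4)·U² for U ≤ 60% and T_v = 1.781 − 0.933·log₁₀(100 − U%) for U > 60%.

Drainage path length: H_d = H/2 = 2.75 m (double drainage).
T_v = c_v·t/H_d² = 0.57×2/2.75² = 0.15074.
T_v = 0.15074 corresponds to the U ≤ 60% branch:
U = √(4T_v/π) = 0.4381

U ≈ 43.8 %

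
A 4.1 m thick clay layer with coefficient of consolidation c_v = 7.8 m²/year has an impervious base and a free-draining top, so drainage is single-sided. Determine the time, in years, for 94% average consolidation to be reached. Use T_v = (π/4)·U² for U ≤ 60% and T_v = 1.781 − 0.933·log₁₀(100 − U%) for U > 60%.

Drainage path length: H_d = H = 4.1 m (single drainage).
U > 60%: T_v = 1.781 − 0.933·log₁₀(100 − 94) = 1.055.
t = T_v·H_d²/c_v = 1.055×4.1²/7.8 = 2.274 years.

t ≈ 2.27 years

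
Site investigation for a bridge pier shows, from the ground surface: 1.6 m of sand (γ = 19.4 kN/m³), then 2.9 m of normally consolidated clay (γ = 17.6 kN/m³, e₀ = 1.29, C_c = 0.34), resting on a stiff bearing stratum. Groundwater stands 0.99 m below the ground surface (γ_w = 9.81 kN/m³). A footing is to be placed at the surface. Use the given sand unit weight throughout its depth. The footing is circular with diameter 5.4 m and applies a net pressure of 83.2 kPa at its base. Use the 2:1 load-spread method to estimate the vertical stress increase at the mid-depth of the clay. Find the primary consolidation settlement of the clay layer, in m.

Mid-depth of clay below the ground surface: z = 1.6 + 2.9/2 = 3.05 m.
Total vertical stress at mid-clay: σ_v = 19.4×1.6 + 17.6×1.45 = 56.56 kPa.
Pore pressure: u = 9.81×(3.05 − 0.99) = 20.209 kPa.
Initial effective stress: σ'_0 = σ_v − u = 56.56 − 20.209 = 36.351 kPa.
Stress increase at mid-clay by the 2:1 spreading method:
Δσ ≈ qD²/(D+z)² = 83.2×5.4²/(5.4+3.05)² = 33.978 kPa
Final effective stress: σ'_f = σ'_0 + Δσ = 36.351 + 33.978 = 70.329 kPa.
Normally consolidated clay, so the full stress increment lies on the virgin compression line:
S_c = C_c·H/(1+e₀)·log₁₀(σ'_f/σ'_0) = 0.34×2.9/(1+1.29)×log₁₀(70.329/36.351)
    = 0.43057 × 0.28662 = 0.1234 m

S_c ≈ 0.123 m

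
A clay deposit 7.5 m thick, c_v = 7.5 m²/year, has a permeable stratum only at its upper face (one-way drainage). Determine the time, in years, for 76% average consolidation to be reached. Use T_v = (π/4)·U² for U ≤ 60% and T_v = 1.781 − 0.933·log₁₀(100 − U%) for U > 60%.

Drainage path length: H_d = H = 7.5 m (single drainage).
U > 60%: T_v = 1.781 − 0.933·log₁₀(100 − 76) = 0.49326.
t = T_v·H_d²/c_v = 0.49326×7.5²/7.5 = 3.699 years.

t ≈ 3.7 years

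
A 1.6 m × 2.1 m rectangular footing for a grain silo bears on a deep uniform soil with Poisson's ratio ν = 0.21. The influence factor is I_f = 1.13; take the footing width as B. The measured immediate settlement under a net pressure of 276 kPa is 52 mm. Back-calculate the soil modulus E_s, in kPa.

S_e = q·B·(1−ν²)/E_s · I_f  ⇒  E_s = q·B·(1−ν²)·I_f / S_e.
E_s = 276 × 1.6 × 0.9559 × 1.13 / 0.052 = 9173 kPa

E_s ≈ 9170 kPa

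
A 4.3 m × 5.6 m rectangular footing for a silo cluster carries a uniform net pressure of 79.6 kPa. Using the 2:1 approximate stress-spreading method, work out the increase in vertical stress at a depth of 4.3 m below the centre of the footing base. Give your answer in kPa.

Δσ_z ≈ 22.5 kPa

By the 2:1 method the load spreads at 1 horizontal : 2 vertical, so at depth z the loaded area has grown by z in each plan dimension:
Δσ = qBL/((B+z)(L+z)) = 79.6×4.3×5.6/((4.3+4.3)(5.6+4.3)) = 22.513 kPa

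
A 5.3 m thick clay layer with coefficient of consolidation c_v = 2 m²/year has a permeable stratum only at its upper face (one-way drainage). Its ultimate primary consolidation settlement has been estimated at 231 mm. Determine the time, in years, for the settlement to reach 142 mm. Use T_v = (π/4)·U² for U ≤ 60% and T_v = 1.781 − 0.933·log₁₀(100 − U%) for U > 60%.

Drainage path length: H_d = H = 5.3 m (single drainage).
U = S(t)/S_ult = 142/231 = 0.6147.
U > 60%: T_v = 1.781 − 0.933·log₁₀(100 − 61.472) = 0.30147.
t = T_v·H_d²/c_v = 0.30147×5.3²/2 = 4.234 years.

t ≈ 4.23 years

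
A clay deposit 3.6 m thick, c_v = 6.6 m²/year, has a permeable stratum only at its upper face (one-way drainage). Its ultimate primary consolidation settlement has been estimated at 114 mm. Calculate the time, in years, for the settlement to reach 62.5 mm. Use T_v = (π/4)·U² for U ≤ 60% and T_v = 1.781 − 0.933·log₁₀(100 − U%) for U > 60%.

Drainage path length: H_d = H = 3.6 m (single drainage).
U = S(t)/S_ult = 62.5/114 = 0.5482.
U ≤ 60%: T_v = (π/4)·U² = (π/4)×0.54825² = 0.23607.
t = T_v·H_d²/c_v = 0.23607×3.6²/6.6 = 0.4636 years.

t ≈ 0.464 years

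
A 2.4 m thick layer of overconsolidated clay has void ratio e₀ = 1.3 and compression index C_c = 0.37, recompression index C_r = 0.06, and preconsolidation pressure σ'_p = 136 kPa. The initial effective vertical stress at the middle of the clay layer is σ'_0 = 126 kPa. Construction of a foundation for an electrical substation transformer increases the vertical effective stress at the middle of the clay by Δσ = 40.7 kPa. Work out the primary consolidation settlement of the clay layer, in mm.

Final effective stress: σ'_f = 126 + 40.7 = 166.7 kPa.
σ'_f = 166.7 > σ'_p = 136 kPa, so the stress path crosses the preconsolidation pressure — recompression up to σ'_p, then virgin compression beyond:
S_c = H/(1+e₀)·[C_r·log₁₀(σ'_p/σ'_0) + C_c·log₁₀(σ'_f/σ'_p)]
    = 2.4/2.3 × [0.06×log₁₀(136/126) + 0.37×log₁₀(166.7/136)]
    = 1.0435 × [0.0019901 + 0.032707] = 0.03621 m

S_c ≈ 36.2 mm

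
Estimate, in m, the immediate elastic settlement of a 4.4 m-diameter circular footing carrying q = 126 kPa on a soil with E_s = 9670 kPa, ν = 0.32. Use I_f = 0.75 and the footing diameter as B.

S_e ≈ 0.0386 m

Immediate (elastic) settlement: S_e = q·B·(1−ν²)/E_s · I_f.
S_e = 126 × 4.4 × (1 − 0.32²) / 9670 × 0.75
    = 126 × 4.4 × 0.8976 / 9670 × 0.75
    = 0.0386 m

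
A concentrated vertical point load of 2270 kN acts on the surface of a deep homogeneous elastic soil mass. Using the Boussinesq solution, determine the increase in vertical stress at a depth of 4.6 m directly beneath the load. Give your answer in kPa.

Boussinesq vertical stress below a point load on an elastic half-space:
Δσ_z = 3P/(2πz²) · [1 + (r/z)²]^(−5/2)
r/z = 0/4.6 = 0; [1+(r/z)²]^(−5/2) = 1.
Δσ_z = 3×2270/(2π×4.6²) × 1 = 51.221 × 1 = 51.22 kPa

Δσ_z ≈ 51.2 kPa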